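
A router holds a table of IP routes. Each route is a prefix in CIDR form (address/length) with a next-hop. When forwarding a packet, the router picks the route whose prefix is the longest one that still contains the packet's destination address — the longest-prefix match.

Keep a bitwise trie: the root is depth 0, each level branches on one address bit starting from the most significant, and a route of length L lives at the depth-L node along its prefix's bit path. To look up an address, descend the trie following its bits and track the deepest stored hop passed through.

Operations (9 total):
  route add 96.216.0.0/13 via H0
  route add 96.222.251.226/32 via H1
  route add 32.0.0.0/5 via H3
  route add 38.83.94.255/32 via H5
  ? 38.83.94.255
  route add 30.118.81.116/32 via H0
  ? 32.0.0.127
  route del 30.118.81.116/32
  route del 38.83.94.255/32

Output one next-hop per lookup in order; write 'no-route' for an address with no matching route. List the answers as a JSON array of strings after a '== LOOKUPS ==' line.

Apply in order:
  add 96.216.0.0/13 -> H0 at depth 13
  add 96.222.251.226/32 -> H1 at depth 32
  add 32.0.0.0/5 -> H3 at depth 5
  add 38.83.94.255/32 -> H5 at depth 32
  lookup 38.83.94.255: bits 00100110010100110101111011111111 walk d0:-→d1:-→d2:-→d3:-→d4:-→d5:H3→d6:-→d7:-→d8:-→d9:-→d10:-→d11:-→d12:-→d13:-→d14:-→d15:-→d16:-→d17:-→d18:-→d19:-→d20:-→d21:-→d22:-→d23:-→d24:-→d25:-→d26:-→d27:-→d28:-→d29:-→d30:-→d31:-→d32:H5 -> H5
  add 30.118.81.116/32 -> H0 at depth 32
  lookup 32.0.0.127: bits 00100 walk d0:-→d1:-→d2:-→d3:-→d4:-→d5:H3 -> H3
  del 30.118.81.116/32 (clear depth 32)
  del 38.83.94.255/32 (clear depth 32)

== LOOKUPS ==
["H5","H3"]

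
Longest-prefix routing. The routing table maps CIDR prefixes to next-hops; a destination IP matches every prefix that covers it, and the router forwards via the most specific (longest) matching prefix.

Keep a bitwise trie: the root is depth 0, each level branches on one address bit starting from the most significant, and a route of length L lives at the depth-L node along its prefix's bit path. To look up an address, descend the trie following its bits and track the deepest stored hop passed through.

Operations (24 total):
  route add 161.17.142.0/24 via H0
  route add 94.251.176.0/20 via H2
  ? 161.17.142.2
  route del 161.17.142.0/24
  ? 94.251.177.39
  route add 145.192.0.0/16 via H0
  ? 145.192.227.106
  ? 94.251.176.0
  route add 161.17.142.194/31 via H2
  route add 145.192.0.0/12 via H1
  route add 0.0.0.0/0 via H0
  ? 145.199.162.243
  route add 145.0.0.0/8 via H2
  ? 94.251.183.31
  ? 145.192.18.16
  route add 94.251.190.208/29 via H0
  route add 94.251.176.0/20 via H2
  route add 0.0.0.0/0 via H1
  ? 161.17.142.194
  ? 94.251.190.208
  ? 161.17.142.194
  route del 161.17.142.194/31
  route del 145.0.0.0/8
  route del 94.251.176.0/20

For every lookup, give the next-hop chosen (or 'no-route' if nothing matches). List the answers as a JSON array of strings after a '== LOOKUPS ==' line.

Trace:
  + 161.17.142.0/24 (H0) depth=24
  + 94.251.176.0/20 (H2) depth=20
  ? 161.17.142.2  path d0:-→d1:-→d2:-→d3:-→d4:-→d5:-→d6:-→d7:-→d8:-→d9:-→d10:-→d11:-→d12:-→d13:-→d14:-→d15:-→d16:-→d17:-→d18:-→d19:-→d20:-→d21:-→d22:-→d23:-→d24:H0  best=H0
  - 161.17.142.0/24 clear@24
  ? 94.251.177.39  path d0:-→d1:-→d2:-→d3:-→d4:-→d5:-→d6:-→d7:-→d8:-→d9:-→d10:-→d11:-→d12:-→d13:-→d14:-→d15:-→d16:-→d17:-→d18:-→d19:-→d20:H2  best=H2
  + 145.192.0.0/16 (H0) depth=16
  ? 145.192.227.106  path d0:-→d1:-→d2:-→d3:-→d4:-→d5:-→d6:-→d7:-→d8:-→d9:-→d10:-→d11:-→d12:-→d13:-→d14:-→d15:-→d16:H0  best=H0
  ? 94.251.176.0  path d0:-→d1:-→d2:-→d3:-→d4:-→d5:-→d6:-→d7:-→d8:-→d9:-→d10:-→d11:-→d12:-→d13:-→d14:-→d15:-→d16:-→d17:-→d18:-→d19:-→d20:H2  best=H2
  + 161.17.142.194/31 (H2) depth=31
  + 145.192.0.0/12 (H1) depth=12
  + 0.0.0.0/0 (H0) depth=0
  ? 145.199.162.243  path d0:H0→d1:-→d2:-→d3:-→d4:-→d5:-→d6:-→d7:-→d8:-→d9:-→d10:-→d11:-→d12:H1→d13:-  best=H1
  + 145.0.0.0/8 (H2) depth=8
  ? 94.251.183.31  path d0:H0→d1:-→d2:-→d3:-→d4:-→d5:-→d6:-→d7:-→d8:-→d9:-→d10:-→d11:-→d12:-→d13:-→d14:-→d15:-→d16:-→d17:-→d18:-→d19:-→d20:H2  best=H2
  ? 145.192.18.16  path d0:H0→d1:-→d2:-→d3:-→d4:-→d5:-→d6:-→d7:-→d8:H2→d9:-→d10:-→d11:-→d12:H1→d13:-→d14:-→d15:-→d16:H0  best=H0
  + 94.251.190.208/29 (H0) depth=29
  + 94.251.176.0/20 (H2) depth=20
  + 0.0.0.0/0 (H1) depth=0
  ? 161.17.142.194  path d0:H1→d1:-→d2:-→d3:-→d4:-→d5:-→d6:-→d7:-→d8:-→d9:-→d10:-→d11:-→d12:-→d13:-→d14:-→d15:-→d16:-→d17:-→d18:-→d19:-→d20:-→d21:-→d22:-→d23:-→d24:-→d25:-→d26:-→d27:-→d28:-→d29:-→d30:-→d31:H2  best=H2
  ? 94.251.190.208  path d0:H1→d1:-→d2:-→d3:-→d4:-→d5:-→d6:-→d7:-→d8:-→d9:-→d10:-→d11:-→d12:-→d13:-→d14:-→d15:-→d16:-→d17:-→d18:-→d19:-→d20:H2→d21:-→d22:-→d23:-→d24:-→d25:-→d26:-→d27:-→d28:-→d29:H0  best=H0
  ? 161.17.142.194  path d0:H1→d1:-→d2:-→d3:-→d4:-→d5:-→d6:-→d7:-→d8:-→d9:-→d10:-→d11:-→d12:-→d13:-→d14:-→d15:-→d16:-→d17:-→d18:-→d19:-→d20:-→d21:-→d22:-→d23:-→d24:-→d25:-→d26:-→d27:-→d28:-→d29:-→d30:-→d31:H2  best=H2
  - 161.17.142.194/31 clear@31
  - 145.0.0.0/8 clear@8
  - 94.251.176.0/20 clear@20

== LOOKUPS ==
["H0","H2","H0","H2","H1","H2","H0","H2","H0","H2"]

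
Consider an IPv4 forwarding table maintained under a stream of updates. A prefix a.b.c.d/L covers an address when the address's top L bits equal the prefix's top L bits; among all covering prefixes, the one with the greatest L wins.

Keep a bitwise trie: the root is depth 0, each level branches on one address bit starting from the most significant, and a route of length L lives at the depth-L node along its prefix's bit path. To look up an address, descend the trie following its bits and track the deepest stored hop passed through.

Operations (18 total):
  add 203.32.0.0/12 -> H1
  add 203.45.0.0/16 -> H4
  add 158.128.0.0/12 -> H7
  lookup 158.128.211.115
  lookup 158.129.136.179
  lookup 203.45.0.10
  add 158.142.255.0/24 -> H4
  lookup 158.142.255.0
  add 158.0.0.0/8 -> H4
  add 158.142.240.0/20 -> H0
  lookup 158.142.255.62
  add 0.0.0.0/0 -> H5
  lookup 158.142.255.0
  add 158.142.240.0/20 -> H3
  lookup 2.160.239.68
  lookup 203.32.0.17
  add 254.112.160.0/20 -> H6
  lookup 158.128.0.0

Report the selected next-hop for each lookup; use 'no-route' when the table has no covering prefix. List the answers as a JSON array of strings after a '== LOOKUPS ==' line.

Apply in order:
  + 203.32.0.0/12 (H1) depth=12
  + 203.45.0.0/16 (H4) depth=16
  + 158.128.0.0/12 (H7) depth=12
  ? 158.128.211.115  path d0:-→d1:-→d2:-→d3:-→d4:-→d5:-→d6:-→d7:-→d8:-→d9:-→d10:-→d11:-→d12:H7  best=H7
  ? 158.129.136.179  path d0:-→d1:-→d2:-→d3:-→d4:-→d5:-→d6:-→d7:-→d8:-→d9:-→d10:-→d11:-→d12:H7  best=H7
  ? 203.45.0.10  path d0:-→d1:-→d2:-→d3:-→d4:-→d5:-→d6:-→d7:-→d8:-→d9:-→d10:-→d11:-→d12:H1→d13:-→d14:-→d15:-→d16:H4  best=H4
  + 158.142.255.0/24 (H4) depth=24
  ? 158.142.255.0  path d0:-→d1:-→d2:-→d3:-→d4:-→d5:-→d6:-→d7:-→d8:-→d9:-→d10:-→d11:-→d12:H7→d13:-→d14:-→d15:-→d16:-→d17:-→d18:-→d19:-→d20:-→d21:-→d22:-→d23:-→d24:H4  best=H4
  + 158.0.0.0/8 (H4) depth=8
  + 158.142.240.0/20 (H0) depth=20
  ? 158.142.255.62  path d0:-→d1:-→d2:-→d3:-→d4:-→d5:-→d6:-→d7:-→d8:H4→d9:-→d10:-→d11:-→d12:H7→d13:-→d14:-→d15:-→d16:-→d17:-→d18:-→d19:-→d20:H0→d21:-→d22:-→d23:-→d24:H4  best=H4
  + 0.0.0.0/0 (H5) depth=0
  ? 158.142.255.0  path d0:H5→d1:-→d2:-→d3:-→d4:-→d5:-→d6:-→d7:-→d8:H4→d9:-→d10:-→d11:-→d12:H7→d13:-→d14:-→d15:-→d16:-→d17:-→d18:-→d19:-→d20:H0→d21:-→d22:-→d23:-→d24:H4  best=H4
  + 158.142.240.0/20 (H3) depth=20
  ? 2.160.239.68  path d0:H5  best=H5
  ? 203.32.0.17  path d0:H5→d1:-→d2:-→d3:-→d4:-→d5:-→d6:-→d7:-→d8:-→d9:-→d10:-→d11:-→d12:H1  best=H1
  + 254.112.160.0/20 (H6) depth=20
  ? 158.128.0.0  path d0:H5→d1:-→d2:-→d3:-→d4:-→d5:-→d6:-→d7:-→d8:H4→d9:-→d10:-→d11:-→d12:H7  best=H7

== LOOKUPS ==
["H7","H7","H4","H4","H4","H4","H5","H1","H7"]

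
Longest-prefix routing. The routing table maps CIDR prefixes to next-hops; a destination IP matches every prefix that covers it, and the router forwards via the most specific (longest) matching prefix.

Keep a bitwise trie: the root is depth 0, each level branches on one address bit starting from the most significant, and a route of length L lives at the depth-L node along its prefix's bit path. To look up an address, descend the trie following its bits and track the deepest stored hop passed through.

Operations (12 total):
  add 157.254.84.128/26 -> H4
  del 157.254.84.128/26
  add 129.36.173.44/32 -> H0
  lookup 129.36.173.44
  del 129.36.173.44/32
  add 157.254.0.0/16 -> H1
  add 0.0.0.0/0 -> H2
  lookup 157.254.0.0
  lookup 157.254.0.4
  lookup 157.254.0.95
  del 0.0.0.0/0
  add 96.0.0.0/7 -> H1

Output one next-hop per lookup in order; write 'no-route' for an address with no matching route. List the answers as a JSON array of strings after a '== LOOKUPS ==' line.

Trace:
  + 157.254.84.128/26 (H4) depth=26
  - 157.254.84.128/26 clear@26
  + 129.36.173.44/32 (H0) depth=32
  ? 129.36.173.44  path d0:-→d1:-→d2:-→d3:-→d4:-→d5:-→d6:-→d7:-→d8:-→d9:-→d10:-→d11:-→d12:-→d13:-→d14:-→d15:-→d16:-→d17:-→d18:-→d19:-→d20:-→d21:-→d22:-→d23:-→d24:-→d25:-→d26:-→d27:-→d28:-→d29:-→d30:-→d31:-→d32:H0  best=H0
  - 129.36.173.44/32 clear@32
  + 157.254.0.0/16 (H1) depth=16
  + 0.0.0.0/0 (H2) depth=0
  ? 157.254.0.0  path d0:H2→d1:-→d2:-→d3:-→d4:-→d5:-→d6:-→d7:-→d8:-→d9:-→d10:-→d11:-→d12:-→d13:-→d14:-→d15:-→d16:H1→d17:-  best=H1
  ? 157.254.0.4  path d0:H2→d1:-→d2:-→d3:-→d4:-→d5:-→d6:-→d7:-→d8:-→d9:-→d10:-→d11:-→d12:-→d13:-→d14:-→d15:-→d16:H1→d17:-  best=H1
  ? 157.254.0.95  path d0:H2→d1:-→d2:-→d3:-→d4:-→d5:-→d6:-→d7:-→d8:-→d9:-→d10:-→d11:-→d12:-→d13:-→d14:-→d15:-→d16:H1→d17:-  best=H1
  - 0.0.0.0/0 clear@0
  + 96.0.0.0/7 (H1) depth=7

== LOOKUPS ==
["H0","H1","H1","H1"]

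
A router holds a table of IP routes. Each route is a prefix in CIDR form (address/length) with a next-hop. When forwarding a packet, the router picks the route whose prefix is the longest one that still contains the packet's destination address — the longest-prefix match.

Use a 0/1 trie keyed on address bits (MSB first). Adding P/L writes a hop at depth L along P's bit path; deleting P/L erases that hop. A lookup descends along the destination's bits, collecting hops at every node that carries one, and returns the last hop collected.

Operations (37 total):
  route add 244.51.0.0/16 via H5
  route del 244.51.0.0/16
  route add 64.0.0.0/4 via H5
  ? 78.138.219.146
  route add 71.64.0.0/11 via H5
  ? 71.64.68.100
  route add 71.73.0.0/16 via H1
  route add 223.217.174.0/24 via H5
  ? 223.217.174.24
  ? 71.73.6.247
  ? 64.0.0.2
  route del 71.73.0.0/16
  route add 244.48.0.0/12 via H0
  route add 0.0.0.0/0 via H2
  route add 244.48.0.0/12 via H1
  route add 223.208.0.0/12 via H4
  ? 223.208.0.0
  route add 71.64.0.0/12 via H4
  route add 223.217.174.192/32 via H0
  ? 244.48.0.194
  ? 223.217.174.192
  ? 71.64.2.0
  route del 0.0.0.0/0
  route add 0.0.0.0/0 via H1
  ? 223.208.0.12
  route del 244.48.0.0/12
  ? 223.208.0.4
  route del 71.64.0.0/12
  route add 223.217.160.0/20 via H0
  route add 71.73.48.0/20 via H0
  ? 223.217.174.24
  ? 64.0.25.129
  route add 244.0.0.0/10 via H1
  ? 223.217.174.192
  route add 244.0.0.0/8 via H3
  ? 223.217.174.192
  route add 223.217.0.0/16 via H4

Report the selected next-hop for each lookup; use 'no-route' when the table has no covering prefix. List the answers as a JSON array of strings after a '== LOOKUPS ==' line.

Process each operation:
  add 244.51.0.0/16 -> H5 at depth 16
  - 244.51.0.0/16 clear@16
  add 64.0.0.0/4 -> H5 at depth 4
  lookup 78.138.219.146: bits 0100 walk d0:-→d1:-→d2:-→d3:-→d4:H5 -> H5
  add 71.64.0.0/11 -> H5 at depth 11
  lookup 71.64.68.100: bits 01000111010 walk d0:-→d1:-→d2:-→d3:-→d4:H5→d5:-→d6:-→d7:-→d8:-→d9:-→d10:-→d11:H5 -> H5
  add 71.73.0.0/16 -> H1 at depth 16
  add 223.217.174.0/24 -> H5 at depth 24
  lookup 223.217.174.24: bits 110111111101100110101110 walk d0:-→d1:-→d2:-→d3:-→d4:-→d5:-→d6:-→d7:-→d8:-→d9:-→d10:-→d11:-→d12:-→d13:-→d14:-→d15:-→d16:-→d17:-→d18:-→d19:-→d20:-→d21:-→d22:-→d23:-→d24:H5 -> H5
  lookup 71.73.6.247: bits 0100011101001001 walk d0:-→d1:-→d2:-→d3:-→d4:H5→d5:-→d6:-→d7:-→d8:-→d9:-→d10:-→d11:H5→d12:-→d13:-→d14:-→d15:-→d16:H1 -> H1
  lookup 64.0.0.2: bits 01000 walk d0:-→d1:-→d2:-→d3:-→d4:H5→d5:- -> H5
  - 71.73.0.0/16 clear@16
  add 244.48.0.0/12 -> H0 at depth 12
  add 0.0.0.0/0 -> H2 at depth 0
  add 244.48.0.0/12 -> H1 at depth 12
  add 223.208.0.0/12 -> H4 at depth 12
  lookup 223.208.0.0: bits 110111111101 walk d0:H2→d1:-→d2:-→d3:-→d4:-→d5:-→d6:-→d7:-→d8:-→d9:-→d10:-→d11:-→d12:H4 -> H4
  add 71.64.0.0/12 -> H4 at depth 12
  add 223.217.174.192/32 -> H0 at depth 32
  lookup 244.48.0.194: bits 11110100001100 walk d0:H2→d1:-→d2:-→d3:-→d4:-→d5:-→d6:-→d7:-→d8:-→d9:-→d10:-→d11:-→d12:H1→d13:-→d14:- -> H1
  lookup 223.217.174.192: bits 11011111110110011010111011000000 walk d0:H2→d1:-→d2:-→d3:-→d4:-→d5:-→d6:-→d7:-→d8:-→d9:-→d10:-→d11:-→d12:H4→d13:-→d14:-→d15:-→d16:-→d17:-→d18:-→d19:-→d20:-→d21:-→d22:-→d23:-→d24:H5→d25:-→d26:-→d27:-→d28:-→d29:-→d30:-→d31:-→d32:H0 -> H0
  lookup 71.64.2.0: bits 010001110100 walk d0:H2→d1:-→d2:-→d3:-→d4:H5→d5:-→d6:-→d7:-→d8:-→d9:-→d10:-→d11:H5→d12:H4 -> H4
  - 0.0.0.0/0 clear@0
  add 0.0.0.0/0 -> H1 at depth 0
  lookup 223.208.0.12: bits 110111111101 walk d0:H1→d1:-→d2:-→d3:-→d4:-→d5:-→d6:-→d7:-→d8:-→d9:-→d10:-→d11:-→d12:H4 -> H4
  - 244.48.0.0/12 clear@12
  lookup 223.208.0.4: bits 110111111101 walk d0:H1→d1:-→d2:-→d3:-→d4:-→d5:-→d6:-→d7:-→d8:-→d9:-→d10:-→d11:-→d12:H4 -> H4
  - 71.64.0.0/12 clear@12
  add 223.217.160.0/20 -> H0 at depth 20
  add 71.73.48.0/20 -> H0 at depth 20
  lookup 223.217.174.24: bits 110111111101100110101110 walk d0:H1→d1:-→d2:-→d3:-→d4:-→d5:-→d6:-→d7:-→d8:-→d9:-→d10:-→d11:-→d12:H4→d13:-→d14:-→d15:-→d16:-→d17:-→d18:-→d19:-→d20:H0→d21:-→d22:-→d23:-→d24:H5 -> H5
  lookup 64.0.25.129: bits 01000 walk d0:H1→d1:-→d2:-→d3:-→d4:H5→d5:- -> H5
  add 244.0.0.0/10 -> H1 at depth 10
  lookup 223.217.174.192: bits 11011111110110011010111011000000 walk d0:H1→d1:-→d2:-→d3:-→d4:-→d5:-→d6:-→d7:-→d8:-→d9:-→d10:-→d11:-→d12:H4→d13:-→d14:-→d15:-→d16:-→d17:-→d18:-→d19:-→d20:H0→d21:-→d22:-→d23:-→d24:H5→d25:-→d26:-→d27:-→d28:-→d29:-→d30:-→d31:-→d32:H0 -> H0
  add 244.0.0.0/8 -> H3 at depth 8
  lookup 223.217.174.192: bits 11011111110110011010111011000000 walk d0:H1→d1:-→d2:-→d3:-→d4:-→d5:-→d6:-→d7:-→d8:-→d9:-→d10:-→d11:-→d12:H4→d13:-→d14:-→d15:-→d16:-→d17:-→d18:-→d19:-→d20:H0→d21:-→d22:-→d23:-→d24:H5→d25:-→d26:-→d27:-→d28:-→d29:-→d30:-→d31:-→d32:H0 -> H0
  add 223.217.0.0/16 -> H4 at depth 16

== LOOKUPS ==
["H5","H5","H5","H1","H5","H4","H1","H0","H4","H4","H4","H5","H5","H0","H0"]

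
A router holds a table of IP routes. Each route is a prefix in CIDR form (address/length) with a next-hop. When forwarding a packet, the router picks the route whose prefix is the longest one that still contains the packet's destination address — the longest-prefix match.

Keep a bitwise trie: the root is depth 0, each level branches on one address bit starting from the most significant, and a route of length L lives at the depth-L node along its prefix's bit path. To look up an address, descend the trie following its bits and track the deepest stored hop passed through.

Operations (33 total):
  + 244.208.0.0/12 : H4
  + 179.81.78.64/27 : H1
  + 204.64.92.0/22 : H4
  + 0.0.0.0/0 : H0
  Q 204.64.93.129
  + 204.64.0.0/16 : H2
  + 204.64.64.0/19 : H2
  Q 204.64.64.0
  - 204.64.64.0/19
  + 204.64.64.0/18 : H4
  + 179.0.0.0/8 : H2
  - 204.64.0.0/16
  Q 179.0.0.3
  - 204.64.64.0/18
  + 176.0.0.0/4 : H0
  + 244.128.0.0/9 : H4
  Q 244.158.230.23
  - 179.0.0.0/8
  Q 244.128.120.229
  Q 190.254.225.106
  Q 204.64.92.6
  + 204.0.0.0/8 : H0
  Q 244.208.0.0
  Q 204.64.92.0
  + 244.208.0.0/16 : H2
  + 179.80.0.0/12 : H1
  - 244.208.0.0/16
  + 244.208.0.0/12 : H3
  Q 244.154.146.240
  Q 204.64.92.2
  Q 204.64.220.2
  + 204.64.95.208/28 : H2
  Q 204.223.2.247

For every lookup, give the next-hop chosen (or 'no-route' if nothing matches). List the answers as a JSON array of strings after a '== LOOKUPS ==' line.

Apply in order:
  + 244.208.0.0/12 (H4) depth=12
  + 179.81.78.64/27 (H1) depth=27
  + 204.64.92.0/22 (H4) depth=22
  + 0.0.0.0/0 (H0) depth=0
  lookup 204.64.93.129: bits 1100110001000000010111 walk d0:H0→d1:-→d2:-→d3:-→d4:-→d5:-→d6:-→d7:-→d8:-→d9:-→d10:-→d11:-→d12:-→d13:-→d14:-→d15:-→d16:-→d17:-→d18:-→d19:-→d20:-→d21:-→d22:H4 -> H4
  + 204.64.0.0/16 (H2) depth=16
  + 204.64.64.0/19 (H2) depth=19
  lookup 204.64.64.0: bits 1100110001000000010 walk d0:H0→d1:-→d2:-→d3:-→d4:-→d5:-→d6:-→d7:-→d8:-→d9:-→d10:-→d11:-→d12:-→d13:-→d14:-→d15:-→d16:H2→d17:-→d18:-→d19:H2 -> H2
  del 204.64.64.0/19 (clear depth 19)
  + 204.64.64.0/18 (H4) depth=18
  + 179.0.0.0/8 (H2) depth=8
  del 204.64.0.0/16 (clear depth 16)
  lookup 179.0.0.3: bits 101100110 walk d0:H0→d1:-→d2:-→d3:-→d4:-→d5:-→d6:-→d7:-→d8:H2→d9:- -> H2
  del 204.64.64.0/18 (clear depth 18)
  + 176.0.0.0/4 (H0) depth=4
  + 244.128.0.0/9 (H4) depth=9
  lookup 244.158.230.23: bits 111101001 walk d0:H0→d1:-→d2:-→d3:-→d4:-→d5:-→d6:-→d7:-→d8:-→d9:H4 -> H4
  del 179.0.0.0/8 (clear depth 8)
  lookup 244.128.120.229: bits 111101001 walk d0:H0→d1:-→d2:-→d3:-→d4:-→d5:-→d6:-→d7:-→d8:-→d9:H4 -> H4
  lookup 190.254.225.106: bits 1011 walk d0:H0→d1:-→d2:-→d3:-→d4:H0 -> H0
  lookup 204.64.92.6: bits 1100110001000000010111 walk d0:H0→d1:-→d2:-→d3:-→d4:-→d5:-→d6:-→d7:-→d8:-→d9:-→d10:-→d11:-→d12:-→d13:-→d14:-→d15:-→d16:-→d17:-→d18:-→d19:-→d20:-→d21:-→d22:H4 -> H4
  + 204.0.0.0/8 (H0) depth=8
  lookup 244.208.0.0: bits 111101001101 walk d0:H0→d1:-→d2:-→d3:-→d4:-→d5:-→d6:-→d7:-→d8:-→d9:H4→d10:-→d11:-→d12:H4 -> H4
  lookup 204.64.92.0: bits 1100110001000000010111 walk d0:H0→d1:-→d2:-→d3:-→d4:-→d5:-→d6:-→d7:-→d8:H0→d9:-→d10:-→d11:-→d12:-→d13:-→d14:-→d15:-→d16:-→d17:-→d18:-→d19:-→d20:-→d21:-→d22:H4 -> H4
  + 244.208.0.0/16 (H2) depth=16
  + 179.80.0.0/12 (H1) depth=12
  del 244.208.0.0/16 (clear depth 16)
  + 244.208.0.0/12 (H3) depth=12
  lookup 244.154.146.240: bits 111101001 walk d0:H0→d1:-→d2:-→d3:-→d4:-→d5:-→d6:-→d7:-→d8:-→d9:H4 -> H4
  lookup 204.64.92.2: bits 1100110001000000010111 walk d0:H0→d1:-→d2:-→d3:-→d4:-→d5:-→d6:-→d7:-→d8:H0→d9:-→d10:-→d11:-→d12:-→d13:-→d14:-→d15:-→d16:-→d17:-→d18:-→d19:-→d20:-→d21:-→d22:H4 -> H4
  lookup 204.64.220.2: bits 1100110001000000 walk d0:H0→d1:-→d2:-→d3:-→d4:-→d5:-→d6:-→d7:-→d8:H0→d9:-→d10:-→d11:-→d12:-→d13:-→d14:-→d15:-→d16:- -> H0
  + 204.64.95.208/28 (H2) depth=28
  lookup 204.223.2.247: bits 11001100 walk d0:H0→d1:-→d2:-→d3:-→d4:-→d5:-→d6:-→d7:-→d8:H0 -> H0

== LOOKUPS ==
["H4","H2","H2","H4","H4","H0","H4","H4","H4","H4","H4","H0","H0"]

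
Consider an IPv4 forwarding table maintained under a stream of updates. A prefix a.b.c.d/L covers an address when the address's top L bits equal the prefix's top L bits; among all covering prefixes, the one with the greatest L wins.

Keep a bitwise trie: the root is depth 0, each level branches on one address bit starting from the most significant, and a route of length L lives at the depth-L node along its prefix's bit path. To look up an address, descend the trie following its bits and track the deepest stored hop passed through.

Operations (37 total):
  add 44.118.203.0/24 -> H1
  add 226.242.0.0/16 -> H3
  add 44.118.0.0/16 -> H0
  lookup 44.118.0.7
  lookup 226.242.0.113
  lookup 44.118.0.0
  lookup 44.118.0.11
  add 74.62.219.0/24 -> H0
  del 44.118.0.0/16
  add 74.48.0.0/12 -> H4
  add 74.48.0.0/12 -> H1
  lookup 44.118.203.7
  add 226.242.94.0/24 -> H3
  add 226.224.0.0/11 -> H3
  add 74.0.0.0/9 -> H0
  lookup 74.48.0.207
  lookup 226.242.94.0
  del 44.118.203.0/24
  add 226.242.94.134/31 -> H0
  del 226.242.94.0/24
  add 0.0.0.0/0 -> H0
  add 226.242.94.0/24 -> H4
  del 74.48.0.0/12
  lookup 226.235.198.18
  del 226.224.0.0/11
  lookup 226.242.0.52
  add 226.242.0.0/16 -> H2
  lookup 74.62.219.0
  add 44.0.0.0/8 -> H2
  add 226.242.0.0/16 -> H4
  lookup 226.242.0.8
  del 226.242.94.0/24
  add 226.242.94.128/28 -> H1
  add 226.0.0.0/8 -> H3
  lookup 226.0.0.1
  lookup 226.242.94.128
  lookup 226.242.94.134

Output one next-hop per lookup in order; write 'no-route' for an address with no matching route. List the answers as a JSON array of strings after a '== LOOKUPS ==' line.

Process each operation:
  + 44.118.203.0/24 (H1) depth=24
  + 226.242.0.0/16 (H3) depth=16
  + 44.118.0.0/16 (H0) depth=16
  Q 44.118.0.7: descend 0010110001110110 ; hops seen [H0] ; pick H0
  Q 226.242.0.113: descend 1110001011110010 ; hops seen [H3] ; pick H3
  Q 44.118.0.0: descend 0010110001110110 ; hops seen [H0] ; pick H0
  Q 44.118.0.11: descend 0010110001110110 ; hops seen [H0] ; pick H0
  + 74.62.219.0/24 (H0) depth=24
  - 44.118.0.0/16 clear@16
  + 74.48.0.0/12 (H4) depth=12
  + 74.48.0.0/12 (H1) depth=12
  Q 44.118.203.7: descend 001011000111011011001011 ; hops seen [H1] ; pick H1
  + 226.242.94.0/24 (H3) depth=24
  + 226.224.0.0/11 (H3) depth=11
  + 74.0.0.0/9 (H0) depth=9
  Q 74.48.0.207: descend 010010100011 ; hops seen [H0,H1] ; pick H1
  Q 226.242.94.0: descend 111000101111001001011110 ; hops seen [H3,H3,H3] ; pick H3
  - 44.118.203.0/24 clear@24
  + 226.242.94.134/31 (H0) depth=31
  - 226.242.94.0/24 clear@24
  + 0.0.0.0/0 (H0) depth=0
  + 226.242.94.0/24 (H4) depth=24
  - 74.48.0.0/12 clear@12
  Q 226.235.198.18: descend 11100010111 ; hops seen [H0,H3] ; pick H3
  - 226.224.0.0/11 clear@11
  Q 226.242.0.52: descend 11100010111100100 ; hops seen [H0,H3] ; pick H3
  + 226.242.0.0/16 (H2) depth=16
  Q 74.62.219.0: descend 010010100011111011011011 ; hops seen [H0,H0,H0] ; pick H0
  + 44.0.0.0/8 (H2) depth=8
  + 226.242.0.0/16 (H4) depth=16
  Q 226.242.0.8: descend 11100010111100100 ; hops seen [H0,H4] ; pick H4
  - 226.242.94.0/24 clear@24
  + 226.242.94.128/28 (H1) depth=28
  + 226.0.0.0/8 (H3) depth=8
  Q 226.0.0.1: descend 11100010 ; hops seen [H0,H3] ; pick H3
  Q 226.242.94.128: descend 11100010111100100101111010000 ; hops seen [H0,H3,H4,H1] ; pick H1
  Q 226.242.94.134: descend 1110001011110010010111101000011 ; hops seen [H0,H3,H4,H1,H0] ; pick H0

== LOOKUPS ==
["H0","H3","H0","H0","H1","H1","H3","H3","H3","H0","H4","H3","H1","H0"]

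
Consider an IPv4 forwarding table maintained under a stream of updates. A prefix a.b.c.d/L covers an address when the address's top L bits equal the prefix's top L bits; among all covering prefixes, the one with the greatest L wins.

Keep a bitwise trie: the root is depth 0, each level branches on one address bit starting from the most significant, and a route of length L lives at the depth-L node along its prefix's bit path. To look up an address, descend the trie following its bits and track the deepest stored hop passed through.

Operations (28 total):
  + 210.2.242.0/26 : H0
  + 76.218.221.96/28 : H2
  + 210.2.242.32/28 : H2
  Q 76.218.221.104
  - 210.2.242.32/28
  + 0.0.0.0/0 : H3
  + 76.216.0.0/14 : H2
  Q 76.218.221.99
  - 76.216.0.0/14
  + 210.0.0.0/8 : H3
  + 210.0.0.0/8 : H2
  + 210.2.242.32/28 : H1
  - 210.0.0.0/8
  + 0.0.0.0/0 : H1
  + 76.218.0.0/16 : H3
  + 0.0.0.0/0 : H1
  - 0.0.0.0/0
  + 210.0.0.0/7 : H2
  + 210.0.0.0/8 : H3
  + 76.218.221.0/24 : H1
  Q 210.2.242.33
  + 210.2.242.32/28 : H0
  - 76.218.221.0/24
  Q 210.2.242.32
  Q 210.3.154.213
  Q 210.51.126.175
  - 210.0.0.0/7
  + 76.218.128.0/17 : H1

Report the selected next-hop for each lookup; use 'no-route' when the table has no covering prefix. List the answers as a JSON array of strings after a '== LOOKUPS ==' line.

Apply in order:
  + 210.2.242.0/26 (H0) depth=26
  + 76.218.221.96/28 (H2) depth=28
  + 210.2.242.32/28 (H2) depth=28
  lookup 76.218.221.104: bits 0100110011011010110111010110 walk d0:-→d1:-→d2:-→d3:-→d4:-→d5:-→d6:-→d7:-→d8:-→d9:-→d10:-→d11:-→d12:-→d13:-→d14:-→d15:-→d16:-→d17:-→d18:-→d19:-→d20:-→d21:-→d22:-→d23:-→d24:-→d25:-→d26:-→d27:-→d28:H2 -> H2
  del 210.2.242.32/28 (clear depth 28)
  + 0.0.0.0/0 (H3) depth=0
  + 76.216.0.0/14 (H2) depth=14
  lookup 76.218.221.99: bits 0100110011011010110111010110 walk d0:H3→d1:-→d2:-→d3:-→d4:-→d5:-→d6:-→d7:-→d8:-→d9:-→d10:-→d11:-→d12:-→d13:-→d14:H2→d15:-→d16:-→d17:-→d18:-→d19:-→d20:-→d21:-→d22:-→d23:-→d24:-→d25:-→d26:-→d27:-→d28:H2 -> H2
  del 76.216.0.0/14 (clear depth 14)
  + 210.0.0.0/8 (H3) depth=8
  + 210.0.0.0/8 (H2) depth=8
  + 210.2.242.32/28 (H1) depth=28
  del 210.0.0.0/8 (clear depth 8)
  + 0.0.0.0/0 (H1) depth=0
  + 76.218.0.0/16 (H3) depth=16
  + 0.0.0.0/0 (H1) depth=0
  del 0.0.0.0/0 (clear depth 0)
  + 210.0.0.0/7 (H2) depth=7
  + 210.0.0.0/8 (H3) depth=8
  + 76.218.221.0/24 (H1) depth=24
  lookup 210.2.242.33: bits 1101001000000010111100100010 walk d0:-→d1:-→d2:-→d3:-→d4:-→d5:-→d6:-→d7:H2→d8:H3→d9:-→d10:-→d11:-→d12:-→d13:-→d14:-→d15:-→d16:-→d17:-→d18:-→d19:-→d20:-→d21:-→d22:-→d23:-→d24:-→d25:-→d26:H0→d27:-→d28:H1 -> H1
  + 210.2.242.32/28 (H0) depth=28
  del 76.218.221.0/24 (clear depth 24)
  lookup 210.2.242.32: bits 1101001000000010111100100010 walk d0:-→d1:-→d2:-→d3:-→d4:-→d5:-→d6:-→d7:H2→d8:H3→d9:-→d10:-→d11:-→d12:-→d13:-→d14:-→d15:-→d16:-→d17:-→d18:-→d19:-→d20:-→d21:-→d22:-→d23:-→d24:-→d25:-→d26:H0→d27:-→d28:H0 -> H0
  lookup 210.3.154.213: bits 110100100000001 walk d0:-→d1:-→d2:-→d3:-→d4:-→d5:-→d6:-→d7:H2→d8:H3→d9:-→d10:-→d11:-→d12:-→d13:-→d14:-→d15:- -> H3
  lookup 210.51.126.175: bits 1101001000 walk d0:-→d1:-→d2:-→d3:-→d4:-→d5:-→d6:-→d7:H2→d8:H3→d9:-→d10:- -> H3
  del 210.0.0.0/7 (clear depth 7)
  + 76.218.128.0/17 (H1) depth=17

== LOOKUPS ==
["H2","H2","H1","H0","H3","H3"]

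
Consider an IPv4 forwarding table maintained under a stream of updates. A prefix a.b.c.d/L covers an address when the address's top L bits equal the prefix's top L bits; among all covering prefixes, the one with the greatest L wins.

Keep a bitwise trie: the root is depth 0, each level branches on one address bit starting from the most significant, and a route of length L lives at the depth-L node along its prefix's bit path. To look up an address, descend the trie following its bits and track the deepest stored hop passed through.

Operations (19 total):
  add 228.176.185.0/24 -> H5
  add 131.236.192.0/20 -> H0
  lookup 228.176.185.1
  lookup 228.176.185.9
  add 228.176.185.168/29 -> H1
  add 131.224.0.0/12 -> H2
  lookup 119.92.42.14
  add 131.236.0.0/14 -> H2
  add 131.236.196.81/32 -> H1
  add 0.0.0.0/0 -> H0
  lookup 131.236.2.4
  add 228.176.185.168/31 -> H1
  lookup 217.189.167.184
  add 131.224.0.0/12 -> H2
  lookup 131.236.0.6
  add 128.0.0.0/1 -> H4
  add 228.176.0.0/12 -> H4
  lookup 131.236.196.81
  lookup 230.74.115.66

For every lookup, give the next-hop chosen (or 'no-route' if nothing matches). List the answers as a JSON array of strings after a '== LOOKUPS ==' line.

Process each operation:
  + 228.176.185.0/24 (H5) depth=24
  + 131.236.192.0/20 (H0) depth=20
  lookup 228.176.185.1: bits 111001001011000010111001 walk d0:-→d1:-→d2:-→d3:-→d4:-→d5:-→d6:-→d7:-→d8:-→d9:-→d10:-→d11:-→d12:-→d13:-→d14:-→d15:-→d16:-→d17:-→d18:-→d19:-→d20:-→d21:-→d22:-→d23:-→d24:H5 -> H5
  lookup 228.176.185.9: bits 111001001011000010111001 walk d0:-→d1:-→d2:-→d3:-→d4:-→d5:-→d6:-→d7:-→d8:-→d9:-→d10:-→d11:-→d12:-→d13:-→d14:-→d15:-→d16:-→d17:-→d18:-→d19:-→d20:-→d21:-→d22:-→d23:-→d24:H5 -> H5
  + 228.176.185.168/29 (H1) depth=29
  + 131.224.0.0/12 (H2) depth=12
  lookup 119.92.42.14: bits ε walk d0:- -> no-route
  + 131.236.0.0/14 (H2) depth=14
  + 131.236.196.81/32 (H1) depth=32
  + 0.0.0.0/0 (H0) depth=0
  lookup 131.236.2.4: bits 1000001111101100 walk d0:H0→d1:-→d2:-→d3:-→d4:-→d5:-→d6:-→d7:-→d8:-→d9:-→d10:-→d11:-→d12:H2→d13:-→d14:H2→d15:-→d16:- -> H2
  + 228.176.185.168/31 (H1) depth=31
  lookup 217.189.167.184: bits 11 walk d0:H0→d1:-→d2:- -> H0
  + 131.224.0.0/12 (H2) depth=12
  lookup 131.236.0.6: bits 1000001111101100 walk d0:H0→d1:-→d2:-→d3:-→d4:-→d5:-→d6:-→d7:-→d8:-→d9:-→d10:-→d11:-→d12:H2→d13:-→d14:H2→d15:-→d16:- -> H2
  + 128.0.0.0/1 (H4) depth=1
  + 228.176.0.0/12 (H4) depth=12
  lookup 131.236.196.81: bits 10000011111011001100010001010001 walk d0:H0→d1:H4→d2:-→d3:-→d4:-→d5:-→d6:-→d7:-→d8:-→d9:-→d10:-→d11:-→d12:H2→d13:-→d14:H2→d15:-→d16:-→d17:-→d18:-→d19:-→d20:H0→d21:-→d22:-→d23:-→d24:-→d25:-→d26:-→d27:-→d28:-→d29:-→d30:-→d31:-→d32:H1 -> H1
  lookup 230.74.115.66: bits 111001 walk d0:H0→d1:H4→d2:-→d3:-→d4:-→d5:-→d6:- -> H4

== LOOKUPS ==
["H5","H5","no-route","H2","H0","H2","H1","H4"]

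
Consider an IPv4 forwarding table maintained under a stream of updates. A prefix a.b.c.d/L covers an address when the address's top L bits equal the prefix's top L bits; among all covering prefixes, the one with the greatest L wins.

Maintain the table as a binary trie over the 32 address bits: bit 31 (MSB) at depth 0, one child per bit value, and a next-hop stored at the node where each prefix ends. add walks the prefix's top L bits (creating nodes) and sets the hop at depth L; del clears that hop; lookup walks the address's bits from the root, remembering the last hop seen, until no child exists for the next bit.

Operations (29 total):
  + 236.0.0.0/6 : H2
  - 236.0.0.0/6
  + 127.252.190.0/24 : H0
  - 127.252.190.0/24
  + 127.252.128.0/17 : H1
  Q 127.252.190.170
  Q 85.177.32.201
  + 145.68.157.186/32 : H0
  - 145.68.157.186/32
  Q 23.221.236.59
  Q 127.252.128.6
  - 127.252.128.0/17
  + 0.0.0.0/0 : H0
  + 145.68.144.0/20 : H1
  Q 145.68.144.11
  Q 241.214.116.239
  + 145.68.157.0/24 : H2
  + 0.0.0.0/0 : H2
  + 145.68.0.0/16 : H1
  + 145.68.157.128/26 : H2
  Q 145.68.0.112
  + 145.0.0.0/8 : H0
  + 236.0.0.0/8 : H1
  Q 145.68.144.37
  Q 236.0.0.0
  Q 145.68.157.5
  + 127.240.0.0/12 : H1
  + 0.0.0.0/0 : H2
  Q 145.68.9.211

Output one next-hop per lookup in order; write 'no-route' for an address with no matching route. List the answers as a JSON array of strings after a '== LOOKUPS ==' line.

Process each operation:
  + 236.0.0.0/6 (H2) depth=6
  del 236.0.0.0/6 (clear depth 6)
  + 127.252.190.0/24 (H0) depth=24
  del 127.252.190.0/24 (clear depth 24)
  + 127.252.128.0/17 (H1) depth=17
  ? 127.252.190.170  path d0:-→d1:-→d2:-→d3:-→d4:-→d5:-→d6:-→d7:-→d8:-→d9:-→d10:-→d11:-→d12:-→d13:-→d14:-→d15:-→d16:-→d17:H1→d18:-→d19:-→d20:-→d21:-→d22:-→d23:-→d24:-  best=H1
  ? 85.177.32.201  path d0:-→d1:-→d2:-  best=no-route
  + 145.68.157.186/32 (H0) depth=32
  del 145.68.157.186/32 (clear depth 32)
  ? 23.221.236.59  path d0:-→d1:-  best=no-route
  ? 127.252.128.6  path d0:-→d1:-→d2:-→d3:-→d4:-→d5:-→d6:-→d7:-→d8:-→d9:-→d10:-→d11:-→d12:-→d13:-→d14:-→d15:-→d16:-→d17:H1→d18:-  best=H1
  del 127.252.128.0/17 (clear depth 17)
  + 0.0.0.0/0 (H0) depth=0
  + 145.68.144.0/20 (H1) depth=20
  ? 145.68.144.11  path d0:H0→d1:-→d2:-→d3:-→d4:-→d5:-→d6:-→d7:-→d8:-→d9:-→d10:-→d11:-→d12:-→d13:-→d14:-→d15:-→d16:-→d17:-→d18:-→d19:-→d20:H1  best=H1
  ? 241.214.116.239  path d0:H0→d1:-→d2:-→d3:-  best=H0
  + 145.68.157.0/24 (H2) depth=24
  + 0.0.0.0/0 (H2) depth=0
  + 145.68.0.0/16 (H1) depth=16
  + 145.68.157.128/26 (H2) depth=26
  ? 145.68.0.112  path d0:H2→d1:-→d2:-→d3:-→d4:-→d5:-→d6:-→d7:-→d8:-→d9:-→d10:-→d11:-→d12:-→d13:-→d14:-→d15:-→d16:H1  best=H1
  + 145.0.0.0/8 (H0) depth=8
  + 236.0.0.0/8 (H1) depth=8
  ? 145.68.144.37  path d0:H2→d1:-→d2:-→d3:-→d4:-→d5:-→d6:-→d7:-→d8:H0→d9:-→d10:-→d11:-→d12:-→d13:-→d14:-→d15:-→d16:H1→d17:-→d18:-→d19:-→d20:H1  best=H1
  ? 236.0.0.0  path d0:H2→d1:-→d2:-→d3:-→d4:-→d5:-→d6:-→d7:-→d8:H1  best=H1
  ? 145.68.157.5  path d0:H2→d1:-→d2:-→d3:-→d4:-→d5:-→d6:-→d7:-→d8:H0→d9:-→d10:-→d11:-→d12:-→d13:-→d14:-→d15:-→d16:H1→d17:-→d18:-→d19:-→d20:H1→d21:-→d22:-→d23:-→d24:H2  best=H2
  + 127.240.0.0/12 (H1) depth=12
  + 0.0.0.0/0 (H2) depth=0
  ? 145.68.9.211  path d0:H2→d1:-→d2:-→d3:-→d4:-→d5:-→d6:-→d7:-→d8:H0→d9:-→d10:-→d11:-→d12:-→d13:-→d14:-→d15:-→d16:H1  best=H1

== LOOKUPS ==
["H1","no-route","no-route","H1","H1","H0","H1","H1","H1","H2","H1"]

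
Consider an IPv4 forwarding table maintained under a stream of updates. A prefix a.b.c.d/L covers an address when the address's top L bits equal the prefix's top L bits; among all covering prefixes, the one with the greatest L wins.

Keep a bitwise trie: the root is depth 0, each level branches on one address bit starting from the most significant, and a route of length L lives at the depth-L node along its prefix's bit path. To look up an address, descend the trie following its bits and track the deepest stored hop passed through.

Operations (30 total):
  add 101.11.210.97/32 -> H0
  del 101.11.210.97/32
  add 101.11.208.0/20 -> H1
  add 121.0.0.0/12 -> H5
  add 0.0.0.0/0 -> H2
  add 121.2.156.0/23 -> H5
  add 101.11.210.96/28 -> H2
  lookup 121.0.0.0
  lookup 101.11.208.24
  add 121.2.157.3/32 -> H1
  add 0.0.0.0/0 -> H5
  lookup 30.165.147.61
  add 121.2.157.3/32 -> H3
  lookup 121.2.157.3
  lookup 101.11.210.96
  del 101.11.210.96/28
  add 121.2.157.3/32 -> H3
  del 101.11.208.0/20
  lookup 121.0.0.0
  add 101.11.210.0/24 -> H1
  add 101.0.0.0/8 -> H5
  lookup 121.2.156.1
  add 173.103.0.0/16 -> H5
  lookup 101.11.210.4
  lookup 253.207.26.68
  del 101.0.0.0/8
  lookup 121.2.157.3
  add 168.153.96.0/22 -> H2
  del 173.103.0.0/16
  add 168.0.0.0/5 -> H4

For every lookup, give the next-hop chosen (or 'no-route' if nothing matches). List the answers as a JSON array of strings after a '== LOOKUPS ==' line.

Apply in order:
  + 101.11.210.97/32 (H0) depth=32
  - 101.11.210.97/32 clear@32
  + 101.11.208.0/20 (H1) depth=20
  + 121.0.0.0/12 (H5) depth=12
  + 0.0.0.0/0 (H2) depth=0
  + 121.2.156.0/23 (H5) depth=23
  + 101.11.210.96/28 (H2) depth=28
  Q 121.0.0.0: descend 01111001000000 ; hops seen [H2,H5] ; pick H5
  Q 101.11.208.24: descend 0110010100001011110100 ; hops seen [H2,H1] ; pick H1
  + 121.2.157.3/32 (H1) depth=32
  + 0.0.0.0/0 (H5) depth=0
  Q 30.165.147.61: descend 0 ; hops seen [H5] ; pick H5
  + 121.2.157.3/32 (H3) depth=32
  Q 121.2.157.3: descend 01111001000000101001110100000011 ; hops seen [H5,H5,H5,H3] ; pick H3
  Q 101.11.210.96: descend 0110010100001011110100100110000 ; hops seen [H5,H1,H2] ; pick H2
  - 101.11.210.96/28 clear@28
  + 121.2.157.3/32 (H3) depth=32
  - 101.11.208.0/20 clear@20
  Q 121.0.0.0: descend 01111001000000 ; hops seen [H5,H5] ; pick H5
  + 101.11.210.0/24 (H1) depth=24
  + 101.0.0.0/8 (H5) depth=8
  Q 121.2.156.1: descend 01111001000000101001110 ; hops seen [H5,H5,H5] ; pick H5
  + 173.103.0.0/16 (H5) depth=16
  Q 101.11.210.4: descend 0110010100001011110100100 ; hops seen [H5,H5,H1] ; pick H1
  Q 253.207.26.68: descend 1 ; hops seen [H5] ; pick H5
  - 101.0.0.0/8 clear@8
  Q 121.2.157.3: descend 01111001000000101001110100000011 ; hops seen [H5,H5,H5,H3] ; pick H3
  + 168.153.96.0/22 (H2) depth=22
  - 173.103.0.0/16 clear@16
  + 168.0.0.0/5 (H4) depth=5

== LOOKUPS ==
["H5","H1","H5","H3","H2","H5","H5","H1","H5","H3"]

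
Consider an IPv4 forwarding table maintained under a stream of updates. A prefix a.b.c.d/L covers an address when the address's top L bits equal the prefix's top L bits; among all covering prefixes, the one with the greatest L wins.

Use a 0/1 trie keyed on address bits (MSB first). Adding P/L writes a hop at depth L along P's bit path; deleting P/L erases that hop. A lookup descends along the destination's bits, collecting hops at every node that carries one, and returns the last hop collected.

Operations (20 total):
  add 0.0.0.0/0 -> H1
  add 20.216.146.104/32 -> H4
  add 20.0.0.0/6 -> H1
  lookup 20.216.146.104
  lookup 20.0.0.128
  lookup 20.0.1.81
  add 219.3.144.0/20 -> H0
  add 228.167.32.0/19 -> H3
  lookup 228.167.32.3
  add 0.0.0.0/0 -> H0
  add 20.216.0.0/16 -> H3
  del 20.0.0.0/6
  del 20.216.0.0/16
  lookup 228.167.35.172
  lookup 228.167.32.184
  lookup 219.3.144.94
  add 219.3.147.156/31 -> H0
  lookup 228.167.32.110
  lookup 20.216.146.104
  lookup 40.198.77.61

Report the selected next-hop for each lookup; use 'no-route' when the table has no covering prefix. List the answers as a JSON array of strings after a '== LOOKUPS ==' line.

Apply in order:
  add 0.0.0.0/0 -> H1 at depth 0
  add 20.216.146.104/32 -> H4 at depth 32
  add 20.0.0.0/6 -> H1 at depth 6
  Q 20.216.146.104: descend 00010100110110001001001001101000 ; hops seen [H1,H1,H4] ; pick H4
  Q 20.0.0.128: descend 00010100 ; hops seen [H1,H1] ; pick H1
  Q 20.0.1.81: descend 00010100 ; hops seen [H1,H1] ; pick H1
  add 219.3.144.0/20 -> H0 at depth 20
  add 228.167.32.0/19 -> H3 at depth 19
  Q 228.167.32.3: descend 1110010010100111001 ; hops seen [H1,H3] ; pick H3
  add 0.0.0.0/0 -> H0 at depth 0
  add 20.216.0.0/16 -> H3 at depth 16
  - 20.0.0.0/6 clear@6
  - 20.216.0.0/16 clear@16
  Q 228.167.35.172: descend 1110010010100111001 ; hops seen [H0,H3] ; pick H3
  Q 228.167.32.184: descend 1110010010100111001 ; hops seen [H0,H3] ; pick H3
  Q 219.3.144.94: descend 11011011000000111001 ; hops seen [H0,H0] ; pick H0
  add 219.3.147.156/31 -> H0 at depth 31
  Q 228.167.32.110: descend 1110010010100111001 ; hops seen [H0,H3] ; pick H3
  Q 20.216.146.104: descend 00010100110110001001001001101000 ; hops seen [H0,H4] ; pick H4
  Q 40.198.77.61: descend 00 ; hops seen [H0] ; pick H0

== LOOKUPS ==
["H4","H1","H1","H3","H3","H3","H0","H3","H4","H0"]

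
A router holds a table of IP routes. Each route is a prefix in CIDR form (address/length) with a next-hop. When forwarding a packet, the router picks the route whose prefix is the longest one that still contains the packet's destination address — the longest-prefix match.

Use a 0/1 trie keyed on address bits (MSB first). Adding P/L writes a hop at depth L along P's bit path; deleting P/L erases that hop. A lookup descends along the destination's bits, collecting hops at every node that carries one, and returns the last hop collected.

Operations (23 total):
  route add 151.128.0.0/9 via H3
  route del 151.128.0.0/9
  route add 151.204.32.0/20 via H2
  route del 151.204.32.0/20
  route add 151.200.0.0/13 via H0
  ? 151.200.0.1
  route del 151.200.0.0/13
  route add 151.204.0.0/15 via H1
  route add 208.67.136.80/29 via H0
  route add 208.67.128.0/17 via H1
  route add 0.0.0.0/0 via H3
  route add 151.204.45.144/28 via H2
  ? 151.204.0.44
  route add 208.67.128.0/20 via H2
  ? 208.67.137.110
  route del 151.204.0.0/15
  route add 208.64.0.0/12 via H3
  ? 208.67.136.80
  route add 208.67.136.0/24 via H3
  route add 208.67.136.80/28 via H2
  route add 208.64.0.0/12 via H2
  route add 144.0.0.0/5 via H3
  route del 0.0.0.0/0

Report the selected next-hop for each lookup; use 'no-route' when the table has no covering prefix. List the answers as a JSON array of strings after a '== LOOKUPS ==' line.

Process each operation:
  add 151.128.0.0/9 -> H3 at depth 9
  - 151.128.0.0/9 clear@9
  add 151.204.32.0/20 -> H2 at depth 20
  - 151.204.32.0/20 clear@20
  add 151.200.0.0/13 -> H0 at depth 13
  ? 151.200.0.1  path d0:-→d1:-→d2:-→d3:-→d4:-→d5:-→d6:-→d7:-→d8:-→d9:-→d10:-→d11:-→d12:-→d13:H0  best=H0
  - 151.200.0.0/13 clear@13
  add 151.204.0.0/15 -> H1 at depth 15
  add 208.67.136.80/29 -> H0 at depth 29
  add 208.67.128.0/17 -> H1 at depth 17
  add 0.0.0.0/0 -> H3 at depth 0
  add 151.204.45.144/28 -> H2 at depth 28
  ? 151.204.0.44  path d0:H3→d1:-→d2:-→d3:-→d4:-→d5:-→d6:-→d7:-→d8:-→d9:-→d10:-→d11:-→d12:-→d13:-→d14:-→d15:H1→d16:-→d17:-→d18:-  best=H1
  add 208.67.128.0/20 -> H2 at depth 20
  ? 208.67.137.110  path d0:H3→d1:-→d2:-→d3:-→d4:-→d5:-→d6:-→d7:-→d8:-→d9:-→d10:-→d11:-→d12:-→d13:-→d14:-→d15:-→d16:-→d17:H1→d18:-→d19:-→d20:H2→d21:-→d22:-→d23:-  best=H2
  - 151.204.0.0/15 clear@15
  add 208.64.0.0/12 -> H3 at depth 12
  ? 208.67.136.80  path d0:H3→d1:-→d2:-→d3:-→d4:-→d5:-→d6:-→d7:-→d8:-→d9:-→d10:-→d11:-→d12:H3→d13:-→d14:-→d15:-→d16:-→d17:H1→d18:-→d19:-→d20:H2→d21:-→d22:-→d23:-→d24:-→d25:-→d26:-→d27:-→d28:-→d29:H0  best=H0
  add 208.67.136.0/24 -> H3 at depth 24
  add 208.67.136.80/28 -> H2 at depth 28
  add 208.64.0.0/12 -> H2 at depth 12
  add 144.0.0.0/5 -> H3 at depth 5
  - 0.0.0.0/0 clear@0

== LOOKUPS ==
["H0","H1","H2","H0"]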